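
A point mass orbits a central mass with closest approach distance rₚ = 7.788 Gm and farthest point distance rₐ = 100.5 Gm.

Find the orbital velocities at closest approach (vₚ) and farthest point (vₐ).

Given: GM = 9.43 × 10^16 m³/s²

Convert to SI: rₚ = 7.788 Gm = 7.788e+09 m; rₐ = 100.5 Gm = 1.005e+11 m.
Use the vis-viva equation v² = GM(2/r − 1/a) with a = (rₚ + rₐ)/2 = (7.788e+09 + 1.005e+11)/2 = 5.4144e+10 m.
vₚ = √(GM · (2/rₚ − 1/a)) = √(9.43e+16 · (2/7.788e+09 − 1/5.4144e+10)) m/s ≈ 4741 m/s = 4.741 km/s.
vₐ = √(GM · (2/rₐ − 1/a)) = √(9.43e+16 · (2/1.005e+11 − 1/5.4144e+10)) m/s ≈ 367.4 m/s = 367.4 m/s.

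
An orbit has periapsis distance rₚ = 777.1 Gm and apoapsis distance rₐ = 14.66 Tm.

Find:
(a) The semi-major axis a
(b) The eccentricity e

Convert to SI: rₚ = 777.1 Gm = 7.771e+11 m; rₐ = 14.66 Tm = 1.466e+13 m.
(a) a = (rₚ + rₐ) / 2 = (7.771e+11 + 1.466e+13) / 2 ≈ 7.719e+12 m = 7.719 Tm.
(b) e = (rₐ − rₚ) / (rₐ + rₚ) = (1.466e+13 − 7.771e+11) / (1.466e+13 + 7.771e+11) ≈ 0.8993.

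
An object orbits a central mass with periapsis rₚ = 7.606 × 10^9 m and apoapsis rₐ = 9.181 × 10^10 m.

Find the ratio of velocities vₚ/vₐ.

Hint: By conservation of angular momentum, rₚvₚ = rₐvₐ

Conservation of angular momentum gives rₚvₚ = rₐvₐ, so vₚ/vₐ = rₐ/rₚ.
vₚ/vₐ = 9.181e+10 / 7.606e+09 ≈ 12.07.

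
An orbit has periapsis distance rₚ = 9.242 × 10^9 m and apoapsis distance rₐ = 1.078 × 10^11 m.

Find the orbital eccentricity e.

e = (rₐ − rₚ) / (rₐ + rₚ).
e = (1.078e+11 − 9.242e+09) / (1.078e+11 + 9.242e+09) = 9.8558e+10 / 1.17042e+11 ≈ 0.8421.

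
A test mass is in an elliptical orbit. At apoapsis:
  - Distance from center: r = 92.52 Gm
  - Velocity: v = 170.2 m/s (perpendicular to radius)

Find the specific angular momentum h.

Convert to SI: r = 92.52 Gm = 9.252e+10 m.
With v perpendicular to r, h = r · v.
h = 9.252e+10 · 170.2 m²/s ≈ 1.575e+13 m²/s.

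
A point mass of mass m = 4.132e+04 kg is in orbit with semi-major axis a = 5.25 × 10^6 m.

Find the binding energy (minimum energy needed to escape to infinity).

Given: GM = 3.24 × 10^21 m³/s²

Total orbital energy is E = −GMm/(2a); binding energy is E_bind = −E = GMm/(2a).
E_bind = 3.24e+21 · 4.132e+04 / (2 · 5.25e+06) J ≈ 1.275e+19 J = 12.75 EJ.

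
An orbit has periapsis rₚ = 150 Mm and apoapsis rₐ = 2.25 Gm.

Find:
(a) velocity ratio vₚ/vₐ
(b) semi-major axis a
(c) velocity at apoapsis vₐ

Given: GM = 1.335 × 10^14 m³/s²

Convert to SI: rₚ = 150 Mm = 1.5e+08 m; rₐ = 2.25 Gm = 2.25e+09 m.
(a) Conservation of angular momentum (rₚvₚ = rₐvₐ) gives vₚ/vₐ = rₐ/rₚ = 2.25e+09/1.5e+08 ≈ 15
(b) a = (rₚ + rₐ)/2 = (1.5e+08 + 2.25e+09)/2 ≈ 1.2e+09 m
(c) With a = (rₚ + rₐ)/2 = 1.2e+09 m, vₐ = √(GM (2/rₐ − 1/a)) = √(1.335e+14 · (2/2.25e+09 − 1/1.2e+09)) m/s ≈ 86.12 m/s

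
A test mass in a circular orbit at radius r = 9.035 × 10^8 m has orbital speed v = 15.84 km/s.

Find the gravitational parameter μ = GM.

Convert to SI: v = 15.84 km/s = 15840 m/s.
For a circular orbit v² = GM/r, so GM = v² · r.
GM = (15840)² · 9.035e+08 m³/s² ≈ 2.267e+17 m³/s² = 2.267 × 10^17 m³/s².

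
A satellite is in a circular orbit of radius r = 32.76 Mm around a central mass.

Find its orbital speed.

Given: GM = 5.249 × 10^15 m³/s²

Convert to SI: r = 32.76 Mm = 3.276e+07 m.
For a circular orbit, gravity supplies the centripetal force, so v = √(GM / r).
v = √(5.249e+15 / 3.276e+07) m/s ≈ 1.266e+04 m/s = 12.66 km/s.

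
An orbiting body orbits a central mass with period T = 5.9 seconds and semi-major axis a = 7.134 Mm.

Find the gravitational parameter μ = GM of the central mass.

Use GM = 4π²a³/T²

Convert to SI: a = 7.134 Mm = 7.134e+06 m.
GM = 4π² · a³ / T².
GM = 4π² · (7.134e+06)³ / (5.9)² m³/s² ≈ 4.118e+20 m³/s² = 4.118 × 10^20 m³/s².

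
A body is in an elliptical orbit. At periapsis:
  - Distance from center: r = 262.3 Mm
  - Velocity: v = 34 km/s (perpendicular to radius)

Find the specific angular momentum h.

Convert to SI: r = 262.3 Mm = 2.623e+08 m; v = 34 km/s = 34000 m/s.
With v perpendicular to r, h = r · v.
h = 2.623e+08 · 34000 m²/s ≈ 8.918e+12 m²/s.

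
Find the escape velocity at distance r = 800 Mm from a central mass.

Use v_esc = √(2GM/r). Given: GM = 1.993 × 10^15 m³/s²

Convert to SI: r = 800 Mm = 8e+08 m.
Escape velocity comes from setting total energy to zero: ½v² − GM/r = 0 ⇒ v_esc = √(2GM / r).
v_esc = √(2 · 1.993e+15 / 8e+08) m/s ≈ 2232 m/s = 2.232 km/s.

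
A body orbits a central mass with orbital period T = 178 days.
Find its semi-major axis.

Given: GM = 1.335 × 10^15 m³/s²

Convert to SI: T = 178 days = 1.53792e+07 s.
Invert Kepler's third law: a = (GM · T² / (4π²))^(1/3).
Substituting T = 1.53792e+07 s and GM = 1.335e+15 m³/s²:
a = (1.335e+15 · (1.53792e+07)² / (4π²))^(1/3) m
a ≈ 2e+09 m = 2 Gm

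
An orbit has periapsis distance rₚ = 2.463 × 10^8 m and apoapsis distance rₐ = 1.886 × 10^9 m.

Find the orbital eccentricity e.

e = (rₐ − rₚ) / (rₐ + rₚ).
e = (1.886e+09 − 2.463e+08) / (1.886e+09 + 2.463e+08) = 1.6397e+09 / 2.1323e+09 ≈ 0.769.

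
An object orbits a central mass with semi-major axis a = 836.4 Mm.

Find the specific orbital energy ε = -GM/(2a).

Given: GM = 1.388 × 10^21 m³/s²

Convert to SI: a = 836.4 Mm = 8.364e+08 m.
ε = −GM / (2a).
ε = −1.388e+21 / (2 · 8.364e+08) J/kg ≈ -8.297e+11 J/kg = -829.7 GJ/kg.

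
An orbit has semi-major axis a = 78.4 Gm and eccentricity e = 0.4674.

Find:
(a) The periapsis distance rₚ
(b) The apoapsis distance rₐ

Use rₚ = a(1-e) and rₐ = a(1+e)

Convert to SI: a = 78.4 Gm = 7.84e+10 m.
(a) rₚ = a(1 − e) = 7.84e+10 · (1 − 0.4674) = 7.84e+10 · 0.5326 ≈ 4.176e+10 m = 41.76 Gm.
(b) rₐ = a(1 + e) = 7.84e+10 · (1 + 0.4674) = 7.84e+10 · 1.4674 ≈ 1.15e+11 m = 115 Gm.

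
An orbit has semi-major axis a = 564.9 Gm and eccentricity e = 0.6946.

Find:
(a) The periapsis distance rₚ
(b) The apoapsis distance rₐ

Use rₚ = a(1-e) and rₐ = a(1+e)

Convert to SI: a = 564.9 Gm = 5.649e+11 m.
(a) rₚ = a(1 − e) = 5.649e+11 · (1 − 0.6946) = 5.649e+11 · 0.3054 ≈ 1.725e+11 m = 172.5 Gm.
(b) rₐ = a(1 + e) = 5.649e+11 · (1 + 0.6946) = 5.649e+11 · 1.6946 ≈ 9.573e+11 m = 957.3 Gm.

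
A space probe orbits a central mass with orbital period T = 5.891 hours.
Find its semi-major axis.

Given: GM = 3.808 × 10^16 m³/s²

Convert to SI: T = 5.891 hours = 21207.6 s.
Invert Kepler's third law: a = (GM · T² / (4π²))^(1/3).
Substituting T = 21207.6 s and GM = 3.808e+16 m³/s²:
a = (3.808e+16 · (21207.6)² / (4π²))^(1/3) m
a ≈ 7.57e+07 m = 75.7 Mm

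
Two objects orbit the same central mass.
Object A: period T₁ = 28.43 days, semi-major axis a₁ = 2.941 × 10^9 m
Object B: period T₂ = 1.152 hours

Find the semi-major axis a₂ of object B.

Convert to SI: T₁ = 28.43 days = 2.45635e+06 s; T₂ = 1.152 hours = 4147.2 s.
Kepler's third law: (T₁/T₂)² = (a₁/a₂)³ ⇒ a₂ = a₁ · (T₂/T₁)^(2/3).
T₂/T₁ = 4147.2 / 2.45635e+06 = 0.00168836.
a₂ = 2.941e+09 · (0.00168836)^(2/3) m ≈ 4.17e+07 m = 4.17 × 10^7 m.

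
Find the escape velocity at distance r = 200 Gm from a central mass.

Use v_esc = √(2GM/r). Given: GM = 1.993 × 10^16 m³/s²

Convert to SI: r = 200 Gm = 2e+11 m.
Escape velocity comes from setting total energy to zero: ½v² − GM/r = 0 ⇒ v_esc = √(2GM / r).
v_esc = √(2 · 1.993e+16 / 2e+11) m/s ≈ 446.4 m/s = 446.4 m/s.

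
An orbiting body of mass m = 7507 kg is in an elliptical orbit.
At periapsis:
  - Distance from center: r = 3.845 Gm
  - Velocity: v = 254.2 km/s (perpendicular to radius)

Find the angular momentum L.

Convert to SI: r = 3.845 Gm = 3.845e+09 m; v = 254.2 km/s = 254200 m/s.
Since v is perpendicular to r, L = m · v · r.
L = 7507 · 254200 · 3.845e+09 kg·m²/s ≈ 7.337e+18 kg·m²/s.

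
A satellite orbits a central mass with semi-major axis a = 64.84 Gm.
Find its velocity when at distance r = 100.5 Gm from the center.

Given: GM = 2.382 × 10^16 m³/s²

Convert to SI: a = 64.84 Gm = 6.484e+10 m; r = 100.5 Gm = 1.005e+11 m.
Vis-viva: v = √(GM · (2/r − 1/a)).
2/r − 1/a = 2/1.005e+11 − 1/6.484e+10 = 4.47792e-12 m⁻¹.
v = √(2.382e+16 · 4.47792e-12) m/s ≈ 326.6 m/s = 326.6 m/s.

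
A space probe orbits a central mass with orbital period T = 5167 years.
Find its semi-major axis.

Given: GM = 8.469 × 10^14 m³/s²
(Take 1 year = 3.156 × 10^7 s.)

Convert to SI: T = 5167 years = 1.63071e+11 s.
Invert Kepler's third law: a = (GM · T² / (4π²))^(1/3).
Substituting T = 1.63071e+11 s and GM = 8.469e+14 m³/s²:
a = (8.469e+14 · (1.63071e+11)² / (4π²))^(1/3) m
a ≈ 8.294e+11 m = 829.4 Gm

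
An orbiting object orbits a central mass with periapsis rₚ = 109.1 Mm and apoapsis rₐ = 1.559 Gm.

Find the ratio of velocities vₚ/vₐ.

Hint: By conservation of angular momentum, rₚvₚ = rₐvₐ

Convert to SI: rₚ = 109.1 Mm = 1.091e+08 m; rₐ = 1.559 Gm = 1.559e+09 m.
Conservation of angular momentum gives rₚvₚ = rₐvₐ, so vₚ/vₐ = rₐ/rₚ.
vₚ/vₐ = 1.559e+09 / 1.091e+08 ≈ 14.29.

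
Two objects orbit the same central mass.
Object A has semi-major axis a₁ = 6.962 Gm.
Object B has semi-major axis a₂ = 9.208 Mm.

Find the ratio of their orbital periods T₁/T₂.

Convert to SI: a₁ = 6.962 Gm = 6.962e+09 m; a₂ = 9.208 Mm = 9.208e+06 m.
From Kepler's third law, (T₁/T₂)² = (a₁/a₂)³, so T₁/T₂ = (a₁/a₂)^(3/2).
a₁/a₂ = 6.962e+09 / 9.208e+06 = 756.082.
T₁/T₂ = (756.082)^(3/2) ≈ 2.079e+04.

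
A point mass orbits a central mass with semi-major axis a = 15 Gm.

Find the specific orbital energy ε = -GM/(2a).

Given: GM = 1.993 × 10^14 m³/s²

Convert to SI: a = 15 Gm = 1.5e+10 m.
ε = −GM / (2a).
ε = −1.993e+14 / (2 · 1.5e+10) J/kg ≈ -6643 J/kg = -6.643 kJ/kg.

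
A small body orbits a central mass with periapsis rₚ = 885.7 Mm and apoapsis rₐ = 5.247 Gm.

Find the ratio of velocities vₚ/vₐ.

Convert to SI: rₚ = 885.7 Mm = 8.857e+08 m; rₐ = 5.247 Gm = 5.247e+09 m.
Conservation of angular momentum gives rₚvₚ = rₐvₐ, so vₚ/vₐ = rₐ/rₚ.
vₚ/vₐ = 5.247e+09 / 8.857e+08 ≈ 5.924.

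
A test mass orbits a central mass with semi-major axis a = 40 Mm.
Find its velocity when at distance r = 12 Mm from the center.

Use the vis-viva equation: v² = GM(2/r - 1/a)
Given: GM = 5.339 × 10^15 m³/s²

Convert to SI: a = 40 Mm = 4e+07 m; r = 12 Mm = 1.2e+07 m.
Vis-viva: v = √(GM · (2/r − 1/a)).
2/r − 1/a = 2/1.2e+07 − 1/4e+07 = 1.41667e-07 m⁻¹.
v = √(5.339e+15 · 1.41667e-07) m/s ≈ 2.75e+04 m/s = 27.5 km/s.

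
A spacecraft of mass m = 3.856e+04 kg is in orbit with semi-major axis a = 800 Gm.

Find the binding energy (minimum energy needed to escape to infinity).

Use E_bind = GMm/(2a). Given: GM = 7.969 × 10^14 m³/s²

Convert to SI: a = 800 Gm = 8e+11 m.
Total orbital energy is E = −GMm/(2a); binding energy is E_bind = −E = GMm/(2a).
E_bind = 7.969e+14 · 3.856e+04 / (2 · 8e+11) J ≈ 1.921e+07 J = 19.21 MJ.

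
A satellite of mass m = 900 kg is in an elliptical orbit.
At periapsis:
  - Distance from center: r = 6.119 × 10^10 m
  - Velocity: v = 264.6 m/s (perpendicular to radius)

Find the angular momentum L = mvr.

Since v is perpendicular to r, L = m · v · r.
L = 900 · 264.6 · 6.119e+10 kg·m²/s ≈ 1.457e+16 kg·m²/s.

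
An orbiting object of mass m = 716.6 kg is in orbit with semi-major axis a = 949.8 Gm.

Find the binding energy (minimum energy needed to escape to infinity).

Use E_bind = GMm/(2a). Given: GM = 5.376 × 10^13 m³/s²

Convert to SI: a = 949.8 Gm = 9.498e+11 m.
Total orbital energy is E = −GMm/(2a); binding energy is E_bind = −E = GMm/(2a).
E_bind = 5.376e+13 · 716.6 / (2 · 9.498e+11) J ≈ 2.028e+04 J = 20.28 kJ.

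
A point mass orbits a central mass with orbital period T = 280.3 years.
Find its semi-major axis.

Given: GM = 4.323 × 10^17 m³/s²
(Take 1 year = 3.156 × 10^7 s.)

Convert to SI: T = 280.3 years = 8.84627e+09 s.
Invert Kepler's third law: a = (GM · T² / (4π²))^(1/3).
Substituting T = 8.84627e+09 s and GM = 4.323e+17 m³/s²:
a = (4.323e+17 · (8.84627e+09)² / (4π²))^(1/3) m
a ≈ 9.498e+11 m = 9.498 × 10^11 m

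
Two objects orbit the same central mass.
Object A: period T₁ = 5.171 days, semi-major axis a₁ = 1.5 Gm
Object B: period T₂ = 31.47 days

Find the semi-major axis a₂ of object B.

Convert to SI: T₁ = 5.171 days = 446774 s; a₁ = 1.5 Gm = 1.5e+09 m; T₂ = 31.47 days = 2.71901e+06 s.
Kepler's third law: (T₁/T₂)² = (a₁/a₂)³ ⇒ a₂ = a₁ · (T₂/T₁)^(2/3).
T₂/T₁ = 2.71901e+06 / 446774 = 6.08586.
a₂ = 1.5e+09 · (6.08586)^(2/3) m ≈ 5e+09 m = 5 Gm.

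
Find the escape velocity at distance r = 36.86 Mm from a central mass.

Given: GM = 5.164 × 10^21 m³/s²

Convert to SI: r = 36.86 Mm = 3.686e+07 m.
Escape velocity comes from setting total energy to zero: ½v² − GM/r = 0 ⇒ v_esc = √(2GM / r).
v_esc = √(2 · 5.164e+21 / 3.686e+07) m/s ≈ 1.674e+07 m/s = 1.674e+04 km/s.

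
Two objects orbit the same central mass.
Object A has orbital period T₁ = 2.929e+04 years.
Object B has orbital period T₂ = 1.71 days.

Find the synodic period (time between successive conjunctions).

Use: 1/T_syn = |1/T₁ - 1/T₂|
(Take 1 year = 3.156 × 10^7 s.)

Convert to SI: T₁ = 2.929e+04 years = 9.24392e+11 s; T₂ = 1.71 days = 147744 s.
T_syn = |T₁ · T₂ / (T₁ − T₂)|.
T_syn = |9.24392e+11 · 147744 / (9.24392e+11 − 147744)| s ≈ 1.477e+05 s = 1.71 days.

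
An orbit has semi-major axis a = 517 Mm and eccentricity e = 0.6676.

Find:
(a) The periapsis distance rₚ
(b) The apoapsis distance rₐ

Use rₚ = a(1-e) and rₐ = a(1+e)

Convert to SI: a = 517 Mm = 5.17e+08 m.
(a) rₚ = a(1 − e) = 5.17e+08 · (1 − 0.6676) = 5.17e+08 · 0.3324 ≈ 1.719e+08 m = 171.9 Mm.
(b) rₐ = a(1 + e) = 5.17e+08 · (1 + 0.6676) = 5.17e+08 · 1.6676 ≈ 8.621e+08 m = 862.1 Mm.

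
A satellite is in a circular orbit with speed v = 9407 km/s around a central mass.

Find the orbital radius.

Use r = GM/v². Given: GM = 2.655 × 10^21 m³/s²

Convert to SI: v = 9407 km/s = 9.407e+06 m/s.
For a circular orbit, v² = GM / r, so r = GM / v².
r = 2.655e+21 / (9.407e+06)² m ≈ 3e+07 m = 30 Mm.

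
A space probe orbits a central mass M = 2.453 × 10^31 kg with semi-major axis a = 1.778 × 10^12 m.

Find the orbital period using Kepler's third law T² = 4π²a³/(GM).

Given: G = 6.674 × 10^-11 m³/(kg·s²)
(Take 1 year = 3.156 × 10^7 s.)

GM = G · M = 6.674e-11 · 2.453e+31 = 1.63713e+21 m³/s².
Kepler's third law: T = 2π √(a³ / GM).
Substituting a = 1.778e+12 m and GM = 1.63713e+21 m³/s²:
T = 2π √((1.778e+12)³ / 1.63713e+21) s
T ≈ 3.682e+08 s = 11.67 years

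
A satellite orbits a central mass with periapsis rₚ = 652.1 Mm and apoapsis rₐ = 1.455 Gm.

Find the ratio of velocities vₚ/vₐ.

Convert to SI: rₚ = 652.1 Mm = 6.521e+08 m; rₐ = 1.455 Gm = 1.455e+09 m.
Conservation of angular momentum gives rₚvₚ = rₐvₐ, so vₚ/vₐ = rₐ/rₚ.
vₚ/vₐ = 1.455e+09 / 6.521e+08 ≈ 2.231.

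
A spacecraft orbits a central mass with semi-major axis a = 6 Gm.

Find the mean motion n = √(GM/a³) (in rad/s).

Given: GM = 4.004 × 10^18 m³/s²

Convert to SI: a = 6 Gm = 6e+09 m.
n = √(GM / a³).
n = √(4.004e+18 / (6e+09)³) rad/s ≈ 4.305e-06 rad/s.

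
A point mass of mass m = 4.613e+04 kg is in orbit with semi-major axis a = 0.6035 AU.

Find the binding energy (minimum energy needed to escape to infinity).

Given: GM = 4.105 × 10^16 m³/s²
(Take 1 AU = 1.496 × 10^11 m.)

Convert to SI: a = 0.6035 AU = 9.02836e+10 m.
Total orbital energy is E = −GMm/(2a); binding energy is E_bind = −E = GMm/(2a).
E_bind = 4.105e+16 · 4.613e+04 / (2 · 9.02836e+10) J ≈ 1.049e+10 J = 10.49 GJ.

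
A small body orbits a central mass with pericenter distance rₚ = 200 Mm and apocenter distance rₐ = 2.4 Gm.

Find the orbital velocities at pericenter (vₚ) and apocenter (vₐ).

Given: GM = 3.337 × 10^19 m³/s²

Convert to SI: rₚ = 200 Mm = 2e+08 m; rₐ = 2.4 Gm = 2.4e+09 m.
Use the vis-viva equation v² = GM(2/r − 1/a) with a = (rₚ + rₐ)/2 = (2e+08 + 2.4e+09)/2 = 1.3e+09 m.
vₚ = √(GM · (2/rₚ − 1/a)) = √(3.337e+19 · (2/2e+08 − 1/1.3e+09)) m/s ≈ 5.55e+05 m/s = 555 km/s.
vₐ = √(GM · (2/rₐ − 1/a)) = √(3.337e+19 · (2/2.4e+09 − 1/1.3e+09)) m/s ≈ 4.625e+04 m/s = 46.25 km/s.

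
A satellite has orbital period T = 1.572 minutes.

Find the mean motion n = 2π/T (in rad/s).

Convert to SI: T = 1.572 minutes = 94.32 s.
n = 2π / T.
n = 2π / 94.32 s ≈ 0.06662 rad/s.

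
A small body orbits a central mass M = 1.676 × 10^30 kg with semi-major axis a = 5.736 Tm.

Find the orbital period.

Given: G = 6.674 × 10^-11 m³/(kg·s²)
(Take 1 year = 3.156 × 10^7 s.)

Convert to SI: a = 5.736 Tm = 5.736e+12 m.
GM = G · M = 6.674e-11 · 1.676e+30 = 1.11856e+20 m³/s².
Kepler's third law: T = 2π √(a³ / GM).
Substituting a = 5.736e+12 m and GM = 1.11856e+20 m³/s²:
T = 2π √((5.736e+12)³ / 1.11856e+20) s
T ≈ 8.161e+09 s = 258.6 years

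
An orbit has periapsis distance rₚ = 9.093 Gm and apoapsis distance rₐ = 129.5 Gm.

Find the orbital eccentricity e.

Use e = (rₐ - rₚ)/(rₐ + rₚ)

Convert to SI: rₚ = 9.093 Gm = 9.093e+09 m; rₐ = 129.5 Gm = 1.295e+11 m.
e = (rₐ − rₚ) / (rₐ + rₚ).
e = (1.295e+11 − 9.093e+09) / (1.295e+11 + 9.093e+09) = 1.20407e+11 / 1.38593e+11 ≈ 0.8688.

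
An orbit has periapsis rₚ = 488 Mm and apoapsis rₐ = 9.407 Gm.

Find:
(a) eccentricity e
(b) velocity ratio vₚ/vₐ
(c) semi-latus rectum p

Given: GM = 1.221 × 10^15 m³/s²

Convert to SI: rₚ = 488 Mm = 4.88e+08 m; rₐ = 9.407 Gm = 9.407e+09 m.
(a) e = (rₐ − rₚ)/(rₐ + rₚ) = (9.407e+09 − 4.88e+08)/(9.407e+09 + 4.88e+08) ≈ 0.9014
(b) Conservation of angular momentum (rₚvₚ = rₐvₐ) gives vₚ/vₐ = rₐ/rₚ = 9.407e+09/4.88e+08 ≈ 19.28
(c) From a = (rₚ + rₐ)/2 = 4.9475e+09 m and e = (rₐ − rₚ)/(rₐ + rₚ) = 0.901364, p = a(1 − e²) = 4.9475e+09 · (1 − (0.901364)²) ≈ 9.279e+08 m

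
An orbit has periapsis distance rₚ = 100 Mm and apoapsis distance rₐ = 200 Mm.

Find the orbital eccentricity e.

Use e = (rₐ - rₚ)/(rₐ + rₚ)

Convert to SI: rₚ = 100 Mm = 1e+08 m; rₐ = 200 Mm = 2e+08 m.
e = (rₐ − rₚ) / (rₐ + rₚ).
e = (2e+08 − 1e+08) / (2e+08 + 1e+08) = 1e+08 / 3e+08 ≈ 0.3333.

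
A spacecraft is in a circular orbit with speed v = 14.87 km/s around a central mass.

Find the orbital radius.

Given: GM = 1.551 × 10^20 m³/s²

Convert to SI: v = 14.87 km/s = 14870 m/s.
For a circular orbit, v² = GM / r, so r = GM / v².
r = 1.551e+20 / (14870)² m ≈ 7.014e+11 m = 701.4 Gm.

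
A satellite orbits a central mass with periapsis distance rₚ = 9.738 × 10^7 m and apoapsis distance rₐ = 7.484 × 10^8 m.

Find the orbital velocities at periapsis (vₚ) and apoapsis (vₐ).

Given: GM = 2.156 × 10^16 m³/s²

Use the vis-viva equation v² = GM(2/r − 1/a) with a = (rₚ + rₐ)/2 = (9.738e+07 + 7.484e+08)/2 = 4.2289e+08 m.
vₚ = √(GM · (2/rₚ − 1/a)) = √(2.156e+16 · (2/9.738e+07 − 1/4.2289e+08)) m/s ≈ 1.979e+04 m/s = 19.79 km/s.
vₐ = √(GM · (2/rₐ − 1/a)) = √(2.156e+16 · (2/7.484e+08 − 1/4.2289e+08)) m/s ≈ 2576 m/s = 2.576 km/s.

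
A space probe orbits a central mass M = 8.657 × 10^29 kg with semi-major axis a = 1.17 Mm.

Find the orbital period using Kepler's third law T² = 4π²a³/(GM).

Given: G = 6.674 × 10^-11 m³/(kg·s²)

Convert to SI: a = 1.17 Mm = 1.17e+06 m.
GM = G · M = 6.674e-11 · 8.657e+29 = 5.77768e+19 m³/s².
Kepler's third law: T = 2π √(a³ / GM).
Substituting a = 1.17e+06 m and GM = 5.77768e+19 m³/s²:
T = 2π √((1.17e+06)³ / 5.77768e+19) s
T ≈ 1.046 s = 1.046 seconds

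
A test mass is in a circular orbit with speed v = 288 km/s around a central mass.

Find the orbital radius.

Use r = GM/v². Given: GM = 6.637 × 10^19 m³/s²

Convert to SI: v = 288 km/s = 288000 m/s.
For a circular orbit, v² = GM / r, so r = GM / v².
r = 6.637e+19 / (288000)² m ≈ 8.002e+08 m = 800.2 Mm.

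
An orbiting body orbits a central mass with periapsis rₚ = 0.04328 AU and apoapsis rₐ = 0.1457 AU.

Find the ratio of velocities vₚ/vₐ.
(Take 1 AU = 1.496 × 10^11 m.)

Convert to SI: rₚ = 0.04328 AU = 6.47469e+09 m; rₐ = 0.1457 AU = 2.17967e+10 m.
Conservation of angular momentum gives rₚvₚ = rₐvₐ, so vₚ/vₐ = rₐ/rₚ.
vₚ/vₐ = 2.17967e+10 / 6.47469e+09 ≈ 3.366.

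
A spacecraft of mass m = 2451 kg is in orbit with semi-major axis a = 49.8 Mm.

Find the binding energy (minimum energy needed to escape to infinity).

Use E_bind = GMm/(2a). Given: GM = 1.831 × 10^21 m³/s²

Convert to SI: a = 49.8 Mm = 4.98e+07 m.
Total orbital energy is E = −GMm/(2a); binding energy is E_bind = −E = GMm/(2a).
E_bind = 1.831e+21 · 2451 / (2 · 4.98e+07) J ≈ 4.506e+16 J = 45.06 PJ.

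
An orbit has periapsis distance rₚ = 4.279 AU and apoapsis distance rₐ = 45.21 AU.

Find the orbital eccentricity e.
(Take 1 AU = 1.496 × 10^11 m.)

Convert to SI: rₚ = 4.279 AU = 6.40138e+11 m; rₐ = 45.21 AU = 6.76342e+12 m.
e = (rₐ − rₚ) / (rₐ + rₚ).
e = (6.76342e+12 − 6.40138e+11) / (6.76342e+12 + 6.40138e+11) = 6.12328e+12 / 7.40355e+12 ≈ 0.8271.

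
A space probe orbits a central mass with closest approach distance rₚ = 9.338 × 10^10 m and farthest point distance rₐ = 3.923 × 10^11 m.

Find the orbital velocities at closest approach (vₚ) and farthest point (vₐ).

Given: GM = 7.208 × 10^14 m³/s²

Use the vis-viva equation v² = GM(2/r − 1/a) with a = (rₚ + rₐ)/2 = (9.338e+10 + 3.923e+11)/2 = 2.4284e+11 m.
vₚ = √(GM · (2/rₚ − 1/a)) = √(7.208e+14 · (2/9.338e+10 − 1/2.4284e+11)) m/s ≈ 111.7 m/s = 111.7 m/s.
vₐ = √(GM · (2/rₐ − 1/a)) = √(7.208e+14 · (2/3.923e+11 − 1/2.4284e+11)) m/s ≈ 26.58 m/s = 26.58 m/s.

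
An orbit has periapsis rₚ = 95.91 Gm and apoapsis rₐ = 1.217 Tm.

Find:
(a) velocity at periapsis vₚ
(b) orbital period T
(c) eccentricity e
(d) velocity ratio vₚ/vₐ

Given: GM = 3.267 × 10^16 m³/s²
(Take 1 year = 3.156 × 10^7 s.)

Convert to SI: rₚ = 95.91 Gm = 9.591e+10 m; rₐ = 1.217 Tm = 1.217e+12 m.
(a) With a = (rₚ + rₐ)/2 = 6.56455e+11 m, vₚ = √(GM (2/rₚ − 1/a)) = √(3.267e+16 · (2/9.591e+10 − 1/6.56455e+11)) m/s ≈ 794.7 m/s
(b) With a = (rₚ + rₐ)/2 = 6.56455e+11 m, T = 2π √(a³/GM) = 2π √((6.56455e+11)³/3.267e+16) s ≈ 1.849e+10 s
(c) e = (rₐ − rₚ)/(rₐ + rₚ) = (1.217e+12 − 9.591e+10)/(1.217e+12 + 9.591e+10) ≈ 0.8539
(d) Conservation of angular momentum (rₚvₚ = rₐvₐ) gives vₚ/vₐ = rₐ/rₚ = 1.217e+12/9.591e+10 ≈ 12.69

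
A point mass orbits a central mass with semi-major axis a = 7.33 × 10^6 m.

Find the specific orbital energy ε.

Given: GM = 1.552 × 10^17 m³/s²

ε = −GM / (2a).
ε = −1.552e+17 / (2 · 7.33e+06) J/kg ≈ -1.059e+10 J/kg = -10.59 GJ/kg.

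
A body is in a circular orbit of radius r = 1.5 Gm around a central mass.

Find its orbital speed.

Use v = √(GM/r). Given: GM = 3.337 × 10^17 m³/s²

Convert to SI: r = 1.5 Gm = 1.5e+09 m.
For a circular orbit, gravity supplies the centripetal force, so v = √(GM / r).
v = √(3.337e+17 / 1.5e+09) m/s ≈ 1.492e+04 m/s = 14.92 km/s.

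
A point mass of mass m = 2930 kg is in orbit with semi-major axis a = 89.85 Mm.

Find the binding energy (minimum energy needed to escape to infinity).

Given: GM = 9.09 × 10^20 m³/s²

Convert to SI: a = 89.85 Mm = 8.985e+07 m.
Total orbital energy is E = −GMm/(2a); binding energy is E_bind = −E = GMm/(2a).
E_bind = 9.09e+20 · 2930 / (2 · 8.985e+07) J ≈ 1.482e+16 J = 14.82 PJ.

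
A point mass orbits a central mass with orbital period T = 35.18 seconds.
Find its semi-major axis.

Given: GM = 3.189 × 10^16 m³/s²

Invert Kepler's third law: a = (GM · T² / (4π²))^(1/3).
Substituting T = 35.18 s and GM = 3.189e+16 m³/s²:
a = (3.189e+16 · (35.18)² / (4π²))^(1/3) m
a ≈ 9.999e+05 m = 999.9 km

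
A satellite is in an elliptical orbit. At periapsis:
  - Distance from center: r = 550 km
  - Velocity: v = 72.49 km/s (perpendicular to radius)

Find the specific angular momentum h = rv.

Convert to SI: r = 550 km = 550000 m; v = 72.49 km/s = 72490 m/s.
With v perpendicular to r, h = r · v.
h = 550000 · 72490 m²/s ≈ 3.987e+10 m²/s.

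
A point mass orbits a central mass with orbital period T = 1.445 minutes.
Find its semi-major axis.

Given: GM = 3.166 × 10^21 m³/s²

Convert to SI: T = 1.445 minutes = 86.7 s.
Invert Kepler's third law: a = (GM · T² / (4π²))^(1/3).
Substituting T = 86.7 s and GM = 3.166e+21 m³/s²:
a = (3.166e+21 · (86.7)² / (4π²))^(1/3) m
a ≈ 8.448e+07 m = 84.48 Mm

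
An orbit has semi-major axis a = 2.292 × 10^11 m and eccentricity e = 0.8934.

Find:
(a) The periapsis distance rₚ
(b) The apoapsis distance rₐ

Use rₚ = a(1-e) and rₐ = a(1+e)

(a) rₚ = a(1 − e) = 2.292e+11 · (1 − 0.8934) = 2.292e+11 · 0.1066 ≈ 2.443e+10 m = 2.443 × 10^10 m.
(b) rₐ = a(1 + e) = 2.292e+11 · (1 + 0.8934) = 2.292e+11 · 1.8934 ≈ 4.34e+11 m = 4.34 × 10^11 m.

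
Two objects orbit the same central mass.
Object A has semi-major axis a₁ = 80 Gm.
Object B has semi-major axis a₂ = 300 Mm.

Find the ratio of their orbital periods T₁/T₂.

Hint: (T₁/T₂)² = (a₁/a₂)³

Convert to SI: a₁ = 80 Gm = 8e+10 m; a₂ = 300 Mm = 3e+08 m.
From Kepler's third law, (T₁/T₂)² = (a₁/a₂)³, so T₁/T₂ = (a₁/a₂)^(3/2).
a₁/a₂ = 8e+10 / 3e+08 = 266.667.
T₁/T₂ = (266.667)^(3/2) ≈ 4355.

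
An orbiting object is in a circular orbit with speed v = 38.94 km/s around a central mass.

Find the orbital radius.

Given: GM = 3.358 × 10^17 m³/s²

Convert to SI: v = 38.94 km/s = 38940 m/s.
For a circular orbit, v² = GM / r, so r = GM / v².
r = 3.358e+17 / (38940)² m ≈ 2.215e+08 m = 221.5 Mm.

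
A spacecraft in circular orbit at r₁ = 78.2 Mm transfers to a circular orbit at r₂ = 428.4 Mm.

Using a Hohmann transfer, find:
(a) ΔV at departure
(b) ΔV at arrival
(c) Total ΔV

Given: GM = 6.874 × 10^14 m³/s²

Convert to SI: r₁ = 78.2 Mm = 7.82e+07 m; r₂ = 428.4 Mm = 4.284e+08 m.
Transfer semi-major axis: a_t = (r₁ + r₂)/2 = (7.82e+07 + 4.284e+08)/2 = 2.533e+08 m.
Circular speeds: v₁ = √(GM/r₁) = 2964.84 m/s, v₂ = √(GM/r₂) = 1266.72 m/s.
Transfer speeds (vis-viva v² = GM(2/r − 1/a_t)): v₁ᵗ = 3855.75 m/s, v₂ᵗ = 703.827 m/s.
(a) ΔV₁ = |v₁ᵗ − v₁| ≈ 890.9 m/s = 890.9 m/s.
(b) ΔV₂ = |v₂ − v₂ᵗ| ≈ 562.9 m/s = 562.9 m/s.
(c) ΔV_total = ΔV₁ + ΔV₂ ≈ 1454 m/s = 1.454 km/s.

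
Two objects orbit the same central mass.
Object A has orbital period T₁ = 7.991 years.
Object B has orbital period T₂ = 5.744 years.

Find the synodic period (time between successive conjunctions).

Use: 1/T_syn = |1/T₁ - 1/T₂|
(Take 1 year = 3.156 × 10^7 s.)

Convert to SI: T₁ = 7.991 years = 2.52196e+08 s; T₂ = 5.744 years = 1.81281e+08 s.
T_syn = |T₁ · T₂ / (T₁ − T₂)|.
T_syn = |2.52196e+08 · 1.81281e+08 / (2.52196e+08 − 1.81281e+08)| s ≈ 6.447e+08 s = 20.43 years.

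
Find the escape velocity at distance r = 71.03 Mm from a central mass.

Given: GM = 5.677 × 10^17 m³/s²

Convert to SI: r = 71.03 Mm = 7.103e+07 m.
Escape velocity comes from setting total energy to zero: ½v² − GM/r = 0 ⇒ v_esc = √(2GM / r).
v_esc = √(2 · 5.677e+17 / 7.103e+07) m/s ≈ 1.264e+05 m/s = 126.4 km/s.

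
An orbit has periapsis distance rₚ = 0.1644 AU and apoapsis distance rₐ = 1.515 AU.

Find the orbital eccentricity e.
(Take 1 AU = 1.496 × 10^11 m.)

Convert to SI: rₚ = 0.1644 AU = 2.45942e+10 m; rₐ = 1.515 AU = 2.26644e+11 m.
e = (rₐ − rₚ) / (rₐ + rₚ).
e = (2.26644e+11 − 2.45942e+10) / (2.26644e+11 + 2.45942e+10) = 2.0205e+11 / 2.51238e+11 ≈ 0.8042.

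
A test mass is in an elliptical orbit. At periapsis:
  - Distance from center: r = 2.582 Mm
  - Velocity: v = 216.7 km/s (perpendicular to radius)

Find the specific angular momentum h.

Convert to SI: r = 2.582 Mm = 2.582e+06 m; v = 216.7 km/s = 216700 m/s.
With v perpendicular to r, h = r · v.
h = 2.582e+06 · 216700 m²/s ≈ 5.595e+11 m²/s.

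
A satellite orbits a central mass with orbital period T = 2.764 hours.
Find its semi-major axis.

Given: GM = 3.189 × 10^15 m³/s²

Convert to SI: T = 2.764 hours = 9950.4 s.
Invert Kepler's third law: a = (GM · T² / (4π²))^(1/3).
Substituting T = 9950.4 s and GM = 3.189e+15 m³/s²:
a = (3.189e+15 · (9950.4)² / (4π²))^(1/3) m
a ≈ 2e+07 m = 20 Mm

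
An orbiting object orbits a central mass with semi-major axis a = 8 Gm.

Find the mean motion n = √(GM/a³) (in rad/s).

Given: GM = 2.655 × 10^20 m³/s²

Convert to SI: a = 8 Gm = 8e+09 m.
n = √(GM / a³).
n = √(2.655e+20 / (8e+09)³) rad/s ≈ 2.277e-05 rad/s.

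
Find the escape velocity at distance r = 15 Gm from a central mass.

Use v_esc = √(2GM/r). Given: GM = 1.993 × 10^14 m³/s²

Convert to SI: r = 15 Gm = 1.5e+10 m.
Escape velocity comes from setting total energy to zero: ½v² − GM/r = 0 ⇒ v_esc = √(2GM / r).
v_esc = √(2 · 1.993e+14 / 1.5e+10) m/s ≈ 163 m/s = 163 m/s.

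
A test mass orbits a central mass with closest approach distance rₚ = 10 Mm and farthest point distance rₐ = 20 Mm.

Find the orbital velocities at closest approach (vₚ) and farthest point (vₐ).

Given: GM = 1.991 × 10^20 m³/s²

Convert to SI: rₚ = 10 Mm = 1e+07 m; rₐ = 20 Mm = 2e+07 m.
Use the vis-viva equation v² = GM(2/r − 1/a) with a = (rₚ + rₐ)/2 = (1e+07 + 2e+07)/2 = 1.5e+07 m.
vₚ = √(GM · (2/rₚ − 1/a)) = √(1.991e+20 · (2/1e+07 − 1/1.5e+07)) m/s ≈ 5.152e+06 m/s = 5152 km/s.
vₐ = √(GM · (2/rₐ − 1/a)) = √(1.991e+20 · (2/2e+07 − 1/1.5e+07)) m/s ≈ 2.576e+06 m/s = 2576 km/s.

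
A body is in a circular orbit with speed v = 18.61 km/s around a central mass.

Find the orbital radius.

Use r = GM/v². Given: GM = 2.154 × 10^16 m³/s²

Convert to SI: v = 18.61 km/s = 18610 m/s.
For a circular orbit, v² = GM / r, so r = GM / v².
r = 2.154e+16 / (18610)² m ≈ 6.219e+07 m = 6.219 × 10^7 m.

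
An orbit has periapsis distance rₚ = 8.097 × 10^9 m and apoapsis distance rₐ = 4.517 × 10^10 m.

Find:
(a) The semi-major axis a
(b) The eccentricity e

(a) a = (rₚ + rₐ) / 2 = (8.097e+09 + 4.517e+10) / 2 ≈ 2.663e+10 m = 2.663 × 10^10 m.
(b) e = (rₐ − rₚ) / (rₐ + rₚ) = (4.517e+10 − 8.097e+09) / (4.517e+10 + 8.097e+09) ≈ 0.696.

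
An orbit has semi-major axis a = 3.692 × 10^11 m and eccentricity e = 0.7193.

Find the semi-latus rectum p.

p = a (1 − e²).
p = 3.692e+11 · (1 − (0.7193)²) = 3.692e+11 · 0.482608 ≈ 1.782e+11 m = 1.782 × 10^11 m.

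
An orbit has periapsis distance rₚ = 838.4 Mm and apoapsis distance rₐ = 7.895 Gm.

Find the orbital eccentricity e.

Convert to SI: rₚ = 838.4 Mm = 8.384e+08 m; rₐ = 7.895 Gm = 7.895e+09 m.
e = (rₐ − rₚ) / (rₐ + rₚ).
e = (7.895e+09 − 8.384e+08) / (7.895e+09 + 8.384e+08) = 7.0566e+09 / 8.7334e+09 ≈ 0.808.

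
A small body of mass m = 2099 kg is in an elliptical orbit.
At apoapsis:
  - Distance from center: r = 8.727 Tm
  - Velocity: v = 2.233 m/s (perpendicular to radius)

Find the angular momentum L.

Convert to SI: r = 8.727 Tm = 8.727e+12 m.
Since v is perpendicular to r, L = m · v · r.
L = 2099 · 2.233 · 8.727e+12 kg·m²/s ≈ 4.09e+16 kg·m²/s.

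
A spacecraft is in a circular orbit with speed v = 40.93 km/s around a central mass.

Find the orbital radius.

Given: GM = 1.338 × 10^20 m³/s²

Convert to SI: v = 40.93 km/s = 40930 m/s.
For a circular orbit, v² = GM / r, so r = GM / v².
r = 1.338e+20 / (40930)² m ≈ 7.987e+10 m = 79.87 Gm.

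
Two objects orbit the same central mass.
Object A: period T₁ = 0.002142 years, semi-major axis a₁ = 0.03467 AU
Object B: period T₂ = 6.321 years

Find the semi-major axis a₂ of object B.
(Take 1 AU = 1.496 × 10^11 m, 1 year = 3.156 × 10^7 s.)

Convert to SI: T₁ = 0.002142 years = 67601.5 s; a₁ = 0.03467 AU = 5.18663e+09 m; T₂ = 6.321 years = 1.99491e+08 s.
Kepler's third law: (T₁/T₂)² = (a₁/a₂)³ ⇒ a₂ = a₁ · (T₂/T₁)^(2/3).
T₂/T₁ = 1.99491e+08 / 67601.5 = 2950.98.
a₂ = 5.18663e+09 · (2950.98)^(2/3) m ≈ 1.067e+12 m = 7.133 AU.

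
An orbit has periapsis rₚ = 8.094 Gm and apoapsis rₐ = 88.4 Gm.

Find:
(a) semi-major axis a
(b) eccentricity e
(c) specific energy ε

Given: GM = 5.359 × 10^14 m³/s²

Convert to SI: rₚ = 8.094 Gm = 8.094e+09 m; rₐ = 88.4 Gm = 8.84e+10 m.
(a) a = (rₚ + rₐ)/2 = (8.094e+09 + 8.84e+10)/2 ≈ 4.825e+10 m
(b) e = (rₐ − rₚ)/(rₐ + rₚ) = (8.84e+10 − 8.094e+09)/(8.84e+10 + 8.094e+09) ≈ 0.8322
(c) With a = (rₚ + rₐ)/2 = 4.8247e+10 m, ε = −GM/(2a) = −5.359e+14/(2 · 4.8247e+10) J/kg ≈ -5554 J/kg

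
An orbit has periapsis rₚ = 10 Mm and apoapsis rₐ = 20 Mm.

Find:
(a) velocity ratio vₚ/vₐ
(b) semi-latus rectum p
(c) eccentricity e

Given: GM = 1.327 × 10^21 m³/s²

Convert to SI: rₚ = 10 Mm = 1e+07 m; rₐ = 20 Mm = 2e+07 m.
(a) Conservation of angular momentum (rₚvₚ = rₐvₐ) gives vₚ/vₐ = rₐ/rₚ = 2e+07/1e+07 ≈ 2
(b) From a = (rₚ + rₐ)/2 = 1.5e+07 m and e = (rₐ − rₚ)/(rₐ + rₚ) = 0.333333, p = a(1 − e²) = 1.5e+07 · (1 − (0.333333)²) ≈ 1.333e+07 m
(c) e = (rₐ − rₚ)/(rₐ + rₚ) = (2e+07 − 1e+07)/(2e+07 + 1e+07) ≈ 0.3333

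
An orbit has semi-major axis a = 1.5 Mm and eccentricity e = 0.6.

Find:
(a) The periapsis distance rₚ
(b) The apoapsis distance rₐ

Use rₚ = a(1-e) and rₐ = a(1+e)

Convert to SI: a = 1.5 Mm = 1.5e+06 m.
(a) rₚ = a(1 − e) = 1.5e+06 · (1 − 0.6) = 1.5e+06 · 0.4 ≈ 6e+05 m = 600 km.
(b) rₐ = a(1 + e) = 1.5e+06 · (1 + 0.6) = 1.5e+06 · 1.6 ≈ 2.4e+06 m = 2.4 Mm.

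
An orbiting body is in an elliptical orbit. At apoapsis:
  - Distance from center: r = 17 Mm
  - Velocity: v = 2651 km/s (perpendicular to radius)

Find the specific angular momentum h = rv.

Convert to SI: r = 17 Mm = 1.7e+07 m; v = 2651 km/s = 2.651e+06 m/s.
With v perpendicular to r, h = r · v.
h = 1.7e+07 · 2.651e+06 m²/s ≈ 4.507e+13 m²/s.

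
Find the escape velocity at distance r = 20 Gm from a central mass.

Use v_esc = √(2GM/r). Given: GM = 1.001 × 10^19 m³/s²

Convert to SI: r = 20 Gm = 2e+10 m.
Escape velocity comes from setting total energy to zero: ½v² − GM/r = 0 ⇒ v_esc = √(2GM / r).
v_esc = √(2 · 1.001e+19 / 2e+10) m/s ≈ 3.164e+04 m/s = 31.64 km/s.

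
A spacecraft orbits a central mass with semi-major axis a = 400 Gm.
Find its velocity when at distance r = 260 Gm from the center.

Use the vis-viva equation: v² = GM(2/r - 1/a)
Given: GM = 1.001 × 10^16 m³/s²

Convert to SI: a = 400 Gm = 4e+11 m; r = 260 Gm = 2.6e+11 m.
Vis-viva: v = √(GM · (2/r − 1/a)).
2/r − 1/a = 2/2.6e+11 − 1/4e+11 = 5.19231e-12 m⁻¹.
v = √(1.001e+16 · 5.19231e-12) m/s ≈ 228 m/s = 228 m/s.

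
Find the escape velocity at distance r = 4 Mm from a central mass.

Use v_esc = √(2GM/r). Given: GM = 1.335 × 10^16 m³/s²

Convert to SI: r = 4 Mm = 4e+06 m.
Escape velocity comes from setting total energy to zero: ½v² − GM/r = 0 ⇒ v_esc = √(2GM / r).
v_esc = √(2 · 1.335e+16 / 4e+06) m/s ≈ 8.17e+04 m/s = 81.7 km/s.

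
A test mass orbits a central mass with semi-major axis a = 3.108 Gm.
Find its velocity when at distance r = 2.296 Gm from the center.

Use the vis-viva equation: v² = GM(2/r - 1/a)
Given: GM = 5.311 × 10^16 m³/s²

Convert to SI: a = 3.108 Gm = 3.108e+09 m; r = 2.296 Gm = 2.296e+09 m.
Vis-viva: v = √(GM · (2/r − 1/a)).
2/r − 1/a = 2/2.296e+09 − 1/3.108e+09 = 5.4933e-10 m⁻¹.
v = √(5.311e+16 · 5.4933e-10) m/s ≈ 5401 m/s = 5.401 km/s.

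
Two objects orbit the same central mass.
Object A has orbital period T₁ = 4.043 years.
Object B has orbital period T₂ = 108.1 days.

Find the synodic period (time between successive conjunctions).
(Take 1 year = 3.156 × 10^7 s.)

Convert to SI: T₁ = 4.043 years = 1.27597e+08 s; T₂ = 108.1 days = 9.33984e+06 s.
T_syn = |T₁ · T₂ / (T₁ − T₂)|.
T_syn = |1.27597e+08 · 9.33984e+06 / (1.27597e+08 − 9.33984e+06)| s ≈ 1.008e+07 s = 116.6 days.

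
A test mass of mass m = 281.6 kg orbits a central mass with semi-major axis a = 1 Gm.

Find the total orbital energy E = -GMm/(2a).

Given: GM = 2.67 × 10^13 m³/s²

Convert to SI: a = 1 Gm = 1e+09 m.
E = −GMm / (2a).
E = −2.67e+13 · 281.6 / (2 · 1e+09) J ≈ -3.759e+06 J = -3.759 MJ.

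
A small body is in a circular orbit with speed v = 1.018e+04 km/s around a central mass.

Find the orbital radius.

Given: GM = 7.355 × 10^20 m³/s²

Convert to SI: v = 1.018e+04 km/s = 1.018e+07 m/s.
For a circular orbit, v² = GM / r, so r = GM / v².
r = 7.355e+20 / (1.018e+07)² m ≈ 7.097e+06 m = 7.097 Mm.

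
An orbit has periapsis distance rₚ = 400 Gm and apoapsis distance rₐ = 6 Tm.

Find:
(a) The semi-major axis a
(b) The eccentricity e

Convert to SI: rₚ = 400 Gm = 4e+11 m; rₐ = 6 Tm = 6e+12 m.
(a) a = (rₚ + rₐ) / 2 = (4e+11 + 6e+12) / 2 ≈ 3.2e+12 m = 3.2 Tm.
(b) e = (rₐ − rₚ) / (rₐ + rₚ) = (6e+12 − 4e+11) / (6e+12 + 4e+11) ≈ 0.875.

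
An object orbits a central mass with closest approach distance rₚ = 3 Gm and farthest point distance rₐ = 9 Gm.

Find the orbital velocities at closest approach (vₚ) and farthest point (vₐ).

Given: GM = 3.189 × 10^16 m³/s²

Convert to SI: rₚ = 3 Gm = 3e+09 m; rₐ = 9 Gm = 9e+09 m.
Use the vis-viva equation v² = GM(2/r − 1/a) with a = (rₚ + rₐ)/2 = (3e+09 + 9e+09)/2 = 6e+09 m.
vₚ = √(GM · (2/rₚ − 1/a)) = √(3.189e+16 · (2/3e+09 − 1/6e+09)) m/s ≈ 3993 m/s = 3.993 km/s.
vₐ = √(GM · (2/rₐ − 1/a)) = √(3.189e+16 · (2/9e+09 − 1/6e+09)) m/s ≈ 1331 m/s = 1.331 km/s.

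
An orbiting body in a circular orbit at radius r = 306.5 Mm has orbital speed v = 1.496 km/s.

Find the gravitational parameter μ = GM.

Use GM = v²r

Convert to SI: r = 306.5 Mm = 3.065e+08 m; v = 1.496 km/s = 1496 m/s.
For a circular orbit v² = GM/r, so GM = v² · r.
GM = (1496)² · 3.065e+08 m³/s² ≈ 6.86e+14 m³/s² = 6.86 × 10^14 m³/s².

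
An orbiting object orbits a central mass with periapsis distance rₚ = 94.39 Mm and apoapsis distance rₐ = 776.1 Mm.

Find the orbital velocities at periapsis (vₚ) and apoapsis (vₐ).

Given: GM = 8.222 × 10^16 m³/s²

Convert to SI: rₚ = 94.39 Mm = 9.439e+07 m; rₐ = 776.1 Mm = 7.761e+08 m.
Use the vis-viva equation v² = GM(2/r − 1/a) with a = (rₚ + rₐ)/2 = (9.439e+07 + 7.761e+08)/2 = 4.35245e+08 m.
vₚ = √(GM · (2/rₚ − 1/a)) = √(8.222e+16 · (2/9.439e+07 − 1/4.35245e+08)) m/s ≈ 3.941e+04 m/s = 39.41 km/s.
vₐ = √(GM · (2/rₐ − 1/a)) = √(8.222e+16 · (2/7.761e+08 − 1/4.35245e+08)) m/s ≈ 4793 m/s = 4.793 km/s.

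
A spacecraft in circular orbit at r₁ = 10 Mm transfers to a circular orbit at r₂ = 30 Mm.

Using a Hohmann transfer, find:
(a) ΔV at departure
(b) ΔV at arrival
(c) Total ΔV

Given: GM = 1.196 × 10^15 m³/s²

Convert to SI: r₁ = 10 Mm = 1e+07 m; r₂ = 30 Mm = 3e+07 m.
Transfer semi-major axis: a_t = (r₁ + r₂)/2 = (1e+07 + 3e+07)/2 = 2e+07 m.
Circular speeds: v₁ = √(GM/r₁) = 10936.2 m/s, v₂ = √(GM/r₂) = 6314.01 m/s.
Transfer speeds (vis-viva v² = GM(2/r − 1/a_t)): v₁ᵗ = 13394 m/s, v₂ᵗ = 4464.68 m/s.
(a) ΔV₁ = |v₁ᵗ − v₁| ≈ 2458 m/s = 2.458 km/s.
(b) ΔV₂ = |v₂ − v₂ᵗ| ≈ 1849 m/s = 1.849 km/s.
(c) ΔV_total = ΔV₁ + ΔV₂ ≈ 4307 m/s = 4.307 km/s.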